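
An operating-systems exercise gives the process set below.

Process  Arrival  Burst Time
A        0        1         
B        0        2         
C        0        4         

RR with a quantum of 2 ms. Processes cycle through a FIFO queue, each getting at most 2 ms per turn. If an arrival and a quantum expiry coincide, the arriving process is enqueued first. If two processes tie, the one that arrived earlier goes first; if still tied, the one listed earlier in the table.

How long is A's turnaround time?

1

Schedule: | A 0-1 | B 1-3 | C 3-7 |
Completion: A=1  B=3  C=7
Turnaround (C−A): A=1  B=3  C=7
Turnaround(A) = completion − arrival = 1 − 0 = 1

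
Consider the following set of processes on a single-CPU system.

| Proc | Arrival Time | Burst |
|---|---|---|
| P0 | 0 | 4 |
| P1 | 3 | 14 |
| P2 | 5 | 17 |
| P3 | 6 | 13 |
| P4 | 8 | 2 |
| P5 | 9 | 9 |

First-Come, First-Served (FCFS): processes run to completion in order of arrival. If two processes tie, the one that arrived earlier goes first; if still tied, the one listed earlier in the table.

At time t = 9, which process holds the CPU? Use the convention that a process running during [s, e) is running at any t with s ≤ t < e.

P1

Timeline: | P0 0-4 | P1 4-18 | P2 18-35 | P3 35-48 | P4 48-50 | P5 50-59 |
Completion: P0=4  P1=18  P2=35  P3=48  P4=50  P5=59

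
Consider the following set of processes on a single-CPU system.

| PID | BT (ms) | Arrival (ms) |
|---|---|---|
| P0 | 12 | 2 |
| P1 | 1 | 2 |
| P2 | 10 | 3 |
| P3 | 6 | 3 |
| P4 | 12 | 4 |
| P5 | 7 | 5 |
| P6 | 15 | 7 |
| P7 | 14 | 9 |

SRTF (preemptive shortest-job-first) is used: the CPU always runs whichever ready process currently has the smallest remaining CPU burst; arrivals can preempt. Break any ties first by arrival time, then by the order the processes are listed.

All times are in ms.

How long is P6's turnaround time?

72

Gantt: | idle 0-2 | P1 2-3 | P3 3-9 | P5 9-16 | P2 16-26 | P0 26-38 | P4 38-50 | P7 50-64 | P6 64-79 |
Completion: P0=38  P1=3  P2=26  P3=9  P4=50  P5=16  P6=79  P7=64
Turnaround (C−A): P0=36  P1=1  P2=23  P3=6  P4=46  P5=11  P6=72  P7=55
Turnaround(P6) = completion − arrival = 79 − 7 = 72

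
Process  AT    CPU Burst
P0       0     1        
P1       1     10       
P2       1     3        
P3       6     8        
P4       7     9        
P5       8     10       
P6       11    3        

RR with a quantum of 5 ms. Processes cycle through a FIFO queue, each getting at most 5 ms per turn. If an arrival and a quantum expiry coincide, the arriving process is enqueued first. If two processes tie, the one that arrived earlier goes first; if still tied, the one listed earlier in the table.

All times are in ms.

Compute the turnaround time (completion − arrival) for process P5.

Schedule: | P0 0-1 | P1 1-6 | P2 6-9 | P3 9-14 | P1 14-19 | P4 19-24 | P5 24-29 | P6 29-32 | P3 32-35 | P4 35-39 | P5 39-44 |
Completion: P0=1  P1=19  P2=9  P3=35  P4=39  P5=44  P6=32
Turnaround (C−A): P0=1  P1=18  P2=8  P3=29  P4=32  P5=36  P6=21
Turnaround(P5) = completion − arrival = 44 − 8 = 36

36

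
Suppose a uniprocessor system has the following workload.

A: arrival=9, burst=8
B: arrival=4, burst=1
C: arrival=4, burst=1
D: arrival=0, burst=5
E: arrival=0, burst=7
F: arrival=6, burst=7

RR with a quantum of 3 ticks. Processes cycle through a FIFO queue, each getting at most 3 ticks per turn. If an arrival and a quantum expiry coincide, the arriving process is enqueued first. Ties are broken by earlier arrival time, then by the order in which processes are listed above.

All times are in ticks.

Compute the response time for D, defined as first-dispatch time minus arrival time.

Gantt: | D 0-3 | E 3-6 | D 6-8 | B 8-9 | C 9-10 | F 10-13 | E 13-16 | A 16-19 | F 19-22 | E 22-23 | A 23-26 | F 26-27 | A 27-29 |
Completion: A=29  B=9  C=10  D=8  E=23  F=27
Turnaround (C−A): A=20  B=5  C=6  D=8  E=23  F=21
Response(D) = first start − arrival = 0 − 0 = 0

0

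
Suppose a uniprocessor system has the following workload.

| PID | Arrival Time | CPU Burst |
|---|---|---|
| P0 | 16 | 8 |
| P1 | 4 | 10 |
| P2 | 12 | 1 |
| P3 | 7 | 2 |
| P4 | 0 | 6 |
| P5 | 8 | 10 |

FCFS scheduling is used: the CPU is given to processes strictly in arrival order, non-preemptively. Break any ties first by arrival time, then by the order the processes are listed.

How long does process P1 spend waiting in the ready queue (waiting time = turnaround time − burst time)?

Timeline: | P4 0-6 | P1 6-16 | P3 16-18 | P5 18-28 | P2 28-29 | P0 29-37 |
Completion: P0=37  P1=16  P2=29  P3=18  P4=6  P5=28
Waiting(P1) = turnaround − burst = 12 − 10 = 2

2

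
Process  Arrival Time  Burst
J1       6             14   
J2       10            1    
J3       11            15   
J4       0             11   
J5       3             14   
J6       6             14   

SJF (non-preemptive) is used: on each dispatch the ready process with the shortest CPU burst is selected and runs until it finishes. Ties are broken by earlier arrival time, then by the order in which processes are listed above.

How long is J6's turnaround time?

48

Schedule: | J4 0-11 | J2 11-12 | J5 12-26 | J1 26-40 | J6 40-54 | J3 54-69 |
Completion: J1=40  J2=12  J3=69  J4=11  J5=26  J6=54
Turnaround(J6) = completion − arrival = 54 − 6 = 48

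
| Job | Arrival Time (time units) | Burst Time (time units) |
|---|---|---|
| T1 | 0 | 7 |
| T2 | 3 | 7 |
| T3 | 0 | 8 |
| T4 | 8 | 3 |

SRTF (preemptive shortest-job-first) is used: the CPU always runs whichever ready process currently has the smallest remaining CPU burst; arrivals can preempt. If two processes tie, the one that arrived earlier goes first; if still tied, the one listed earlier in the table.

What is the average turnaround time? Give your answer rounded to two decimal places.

Schedule: | T1 0-7 | T2 7-8 | T4 8-11 | T2 11-17 | T3 17-25 |
Completion: T1=7  T2=17  T3=25  T4=11
Turnaround times: T1=7, T2=14, T3=25, T4=3
Average turnaround = (7+14+25+3) / 4 = 49/4 = 12.25

12.25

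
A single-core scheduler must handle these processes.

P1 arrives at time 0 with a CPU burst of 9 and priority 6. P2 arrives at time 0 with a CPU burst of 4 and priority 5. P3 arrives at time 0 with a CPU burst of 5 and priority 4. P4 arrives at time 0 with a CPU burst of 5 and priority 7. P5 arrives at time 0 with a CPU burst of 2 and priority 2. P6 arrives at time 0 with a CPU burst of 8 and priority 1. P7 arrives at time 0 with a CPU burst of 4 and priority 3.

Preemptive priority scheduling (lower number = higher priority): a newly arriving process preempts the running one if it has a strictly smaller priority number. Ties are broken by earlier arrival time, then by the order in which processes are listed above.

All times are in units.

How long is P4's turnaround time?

37

Timeline: | P6 0-8 | P5 8-10 | P7 10-14 | P3 14-19 | P2 19-23 | P1 23-32 | P4 32-37 |
Completion: P1=32  P2=23  P3=19  P4=37  P5=10  P6=8  P7=14
Turnaround (C−A): P1=32  P2=23  P3=19  P4=37  P5=10  P6=8  P7=14
Turnaround(P4) = completion − arrival = 37 − 0 = 37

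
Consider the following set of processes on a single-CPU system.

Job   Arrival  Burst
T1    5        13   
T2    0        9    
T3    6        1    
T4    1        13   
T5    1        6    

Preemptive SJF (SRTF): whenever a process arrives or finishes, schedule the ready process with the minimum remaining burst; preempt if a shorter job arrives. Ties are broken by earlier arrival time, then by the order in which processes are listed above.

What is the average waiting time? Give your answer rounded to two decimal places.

9.40

Timeline: | T2 0-1 | T5 1-7 | T3 7-8 | T2 8-16 | T4 16-29 | T1 29-42 |
Completion: T1=42  T2=16  T3=8  T4=29  T5=7
Waiting times: T1=24, T2=7, T3=1, T4=15, T5=0
Average waiting = (24+7+1+15+0) / 5 = 47/5 = 9.40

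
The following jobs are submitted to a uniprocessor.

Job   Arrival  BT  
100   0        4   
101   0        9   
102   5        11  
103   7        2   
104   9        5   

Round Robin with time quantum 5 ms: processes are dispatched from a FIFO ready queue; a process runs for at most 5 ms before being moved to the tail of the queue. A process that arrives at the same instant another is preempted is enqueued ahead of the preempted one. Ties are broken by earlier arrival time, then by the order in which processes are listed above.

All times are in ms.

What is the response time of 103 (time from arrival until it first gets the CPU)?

7

Schedule: | 100 0-4 | 101 4-9 | 102 9-14 | 103 14-16 | 104 16-21 | 101 21-25 | 102 25-31 |
Completion: 100=4  101=25  102=31  103=16  104=21
Turnaround (C−A): 100=4  101=25  102=26  103=9  104=12
Response(103) = first start − arrival = 14 − 7 = 7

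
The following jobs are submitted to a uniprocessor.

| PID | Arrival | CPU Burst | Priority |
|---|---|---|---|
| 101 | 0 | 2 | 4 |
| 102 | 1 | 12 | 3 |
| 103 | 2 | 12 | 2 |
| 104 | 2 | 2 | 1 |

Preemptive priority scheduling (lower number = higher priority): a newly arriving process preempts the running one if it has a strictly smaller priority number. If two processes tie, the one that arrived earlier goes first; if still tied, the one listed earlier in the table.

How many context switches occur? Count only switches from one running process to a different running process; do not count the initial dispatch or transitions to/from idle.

Schedule: | 101 0-1 | 102 1-2 | 104 2-4 | 103 4-16 | 102 16-27 | 101 27-28 |
Completion: 101=28  102=27  103=16  104=4
Turnaround (C−A): 101=28  102=26  103=14  104=2

5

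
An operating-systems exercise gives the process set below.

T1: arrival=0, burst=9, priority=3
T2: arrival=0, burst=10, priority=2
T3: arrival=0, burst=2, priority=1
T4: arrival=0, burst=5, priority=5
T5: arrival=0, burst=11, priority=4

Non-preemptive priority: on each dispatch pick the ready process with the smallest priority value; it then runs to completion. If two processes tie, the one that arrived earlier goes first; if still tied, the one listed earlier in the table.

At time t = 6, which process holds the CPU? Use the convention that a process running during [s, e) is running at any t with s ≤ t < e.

T2

Schedule: | T3 0-2 | T2 2-12 | T1 12-21 | T5 21-32 | T4 32-37 |
Completion: T1=21  T2=12  T3=2  T4=37  T5=32
Turnaround (C−A): T1=21  T2=12  T3=2  T4=37  T5=32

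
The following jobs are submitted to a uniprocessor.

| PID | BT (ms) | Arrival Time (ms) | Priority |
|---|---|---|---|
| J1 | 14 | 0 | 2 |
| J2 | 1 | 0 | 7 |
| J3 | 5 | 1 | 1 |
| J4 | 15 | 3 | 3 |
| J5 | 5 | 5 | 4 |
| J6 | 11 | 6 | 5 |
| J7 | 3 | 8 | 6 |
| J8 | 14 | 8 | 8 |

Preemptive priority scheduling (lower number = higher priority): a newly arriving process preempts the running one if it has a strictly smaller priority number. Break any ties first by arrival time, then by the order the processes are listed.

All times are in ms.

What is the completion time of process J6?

50

Schedule: | J1 0-1 | J3 1-6 | J1 6-19 | J4 19-34 | J5 34-39 | J6 39-50 | J7 50-53 | J2 53-54 | J8 54-68 |
Completion: J1=19  J2=54  J3=6  J4=34  J5=39  J6=50  J7=53  J8=68
Turnaround (C−A): J1=19  J2=54  J3=5  J4=31  J5=34  J6=44  J7=45  J8=60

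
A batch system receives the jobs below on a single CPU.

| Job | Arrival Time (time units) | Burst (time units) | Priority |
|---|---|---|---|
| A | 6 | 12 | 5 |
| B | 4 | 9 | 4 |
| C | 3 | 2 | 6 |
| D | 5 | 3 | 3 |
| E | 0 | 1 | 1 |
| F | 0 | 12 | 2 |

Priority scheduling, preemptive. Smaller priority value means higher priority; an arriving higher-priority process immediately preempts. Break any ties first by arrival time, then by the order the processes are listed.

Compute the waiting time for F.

Timeline: | E 0-1 | F 1-13 | D 13-16 | B 16-25 | A 25-37 | C 37-39 |
Completion: A=37  B=25  C=39  D=16  E=1  F=13
Waiting(F) = turnaround − burst = 13 − 12 = 1

1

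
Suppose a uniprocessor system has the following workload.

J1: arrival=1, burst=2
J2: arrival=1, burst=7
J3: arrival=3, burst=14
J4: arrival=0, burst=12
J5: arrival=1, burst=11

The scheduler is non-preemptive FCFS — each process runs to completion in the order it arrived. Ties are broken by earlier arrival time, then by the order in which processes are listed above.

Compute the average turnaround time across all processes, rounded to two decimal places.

Gantt: | J4 0-12 | J1 12-14 | J2 14-21 | J5 21-32 | J3 32-46 |
Completion: J1=14  J2=21  J3=46  J4=12  J5=32
Turnaround times: J1=13, J2=20, J3=43, J4=12, J5=31
Average turnaround = (13+20+43+12+31) / 5 = 119/5 = 23.80

23.80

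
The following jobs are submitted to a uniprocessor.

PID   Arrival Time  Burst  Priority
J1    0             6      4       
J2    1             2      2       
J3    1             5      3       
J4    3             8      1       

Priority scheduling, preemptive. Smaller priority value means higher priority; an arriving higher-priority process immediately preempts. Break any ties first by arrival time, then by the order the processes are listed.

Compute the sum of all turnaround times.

46

Gantt: | J1 0-1 | J2 1-3 | J4 3-11 | J3 11-16 | J1 16-21 |
Completion: J1=21  J2=3  J3=16  J4=11
Turnaround = completion − arrival: J1=21, J2=2, J3=15, J4=8
Total turnaround = 21 + 2 + 15 + 8 = 46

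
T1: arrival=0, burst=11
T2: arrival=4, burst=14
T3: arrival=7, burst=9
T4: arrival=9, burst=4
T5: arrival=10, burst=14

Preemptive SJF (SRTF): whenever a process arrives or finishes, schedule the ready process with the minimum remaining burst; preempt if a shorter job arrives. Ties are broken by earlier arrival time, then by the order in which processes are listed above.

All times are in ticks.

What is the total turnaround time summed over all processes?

Gantt: | T1 0-11 | T4 11-15 | T3 15-24 | T2 24-38 | T5 38-52 |
Completion: T1=11  T2=38  T3=24  T4=15  T5=52
Turnaround (C−A): T1=11  T2=34  T3=17  T4=6  T5=42
Turnaround = completion − arrival: T1=11, T2=34, T3=17, T4=6, T5=42
Total turnaround = 11 + 34 + 17 + 6 + 42 = 110

110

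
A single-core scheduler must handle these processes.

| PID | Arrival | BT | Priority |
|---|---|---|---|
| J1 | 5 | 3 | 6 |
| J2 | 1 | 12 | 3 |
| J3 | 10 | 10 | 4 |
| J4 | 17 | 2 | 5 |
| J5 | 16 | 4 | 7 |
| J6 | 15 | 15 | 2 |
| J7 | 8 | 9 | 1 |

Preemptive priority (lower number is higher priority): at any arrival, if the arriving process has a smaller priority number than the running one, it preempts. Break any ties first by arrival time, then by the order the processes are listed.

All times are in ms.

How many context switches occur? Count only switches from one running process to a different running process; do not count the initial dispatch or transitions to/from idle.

Schedule: | idle 0-1 | J2 1-8 | J7 8-17 | J6 17-32 | J2 32-37 | J3 37-47 | J4 47-49 | J1 49-52 | J5 52-56 |
Completion: J1=52  J2=37  J3=47  J4=49  J5=56  J6=32  J7=17
Turnaround (C−A): J1=47  J2=36  J3=37  J4=32  J5=40  J6=17  J7=9

7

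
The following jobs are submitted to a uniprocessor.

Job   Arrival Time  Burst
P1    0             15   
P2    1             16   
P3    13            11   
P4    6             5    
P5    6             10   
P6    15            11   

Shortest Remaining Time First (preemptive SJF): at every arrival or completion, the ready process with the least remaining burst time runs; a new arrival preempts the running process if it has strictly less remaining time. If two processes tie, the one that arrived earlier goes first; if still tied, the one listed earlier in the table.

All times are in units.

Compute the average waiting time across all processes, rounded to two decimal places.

18.83

Gantt: | P1 0-6 | P4 6-11 | P1 11-20 | P5 20-30 | P3 30-41 | P6 41-52 | P2 52-68 |
Completion: P1=20  P2=68  P3=41  P4=11  P5=30  P6=52
Waiting times: P1=5, P2=51, P3=17, P4=0, P5=14, P6=26
Average waiting = (5+51+17+0+14+26) / 6 = 113/6 = 18.83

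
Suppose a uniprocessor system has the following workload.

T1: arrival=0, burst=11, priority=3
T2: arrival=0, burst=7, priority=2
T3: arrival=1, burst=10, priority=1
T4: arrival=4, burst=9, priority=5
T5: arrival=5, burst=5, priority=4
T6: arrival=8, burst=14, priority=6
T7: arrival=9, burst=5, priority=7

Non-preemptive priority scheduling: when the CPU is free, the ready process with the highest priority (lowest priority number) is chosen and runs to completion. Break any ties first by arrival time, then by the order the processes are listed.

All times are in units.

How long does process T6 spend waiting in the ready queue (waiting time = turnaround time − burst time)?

Gantt: | T2 0-7 | T3 7-17 | T1 17-28 | T5 28-33 | T4 33-42 | T6 42-56 | T7 56-61 |
Completion: T1=28  T2=7  T3=17  T4=42  T5=33  T6=56  T7=61
Waiting(T6) = turnaround − burst = 48 − 14 = 34

34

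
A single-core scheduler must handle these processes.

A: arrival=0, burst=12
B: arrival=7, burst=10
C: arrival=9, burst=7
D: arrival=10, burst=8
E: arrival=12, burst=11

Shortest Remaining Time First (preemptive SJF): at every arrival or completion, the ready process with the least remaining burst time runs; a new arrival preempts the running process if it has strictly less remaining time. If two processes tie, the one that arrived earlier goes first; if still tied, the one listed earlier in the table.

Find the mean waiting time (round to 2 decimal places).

11.40

Timeline: | A 0-12 | C 12-19 | D 19-27 | B 27-37 | E 37-48 |
Completion: A=12  B=37  C=19  D=27  E=48
Waiting times: A=0, B=20, C=3, D=9, E=25
Average waiting = (0+20+3+9+25) / 5 = 57/5 = 11.40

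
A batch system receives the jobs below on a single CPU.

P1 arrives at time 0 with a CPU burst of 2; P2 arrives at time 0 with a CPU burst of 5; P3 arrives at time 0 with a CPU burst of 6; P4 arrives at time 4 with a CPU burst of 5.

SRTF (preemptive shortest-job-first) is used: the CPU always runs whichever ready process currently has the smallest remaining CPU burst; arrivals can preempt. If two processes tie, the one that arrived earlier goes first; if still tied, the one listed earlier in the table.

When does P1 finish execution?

Timeline: | P1 0-2 | P2 2-7 | P4 7-12 | P3 12-18 |
Completion: P1=2  P2=7  P3=18  P4=12
Turnaround (C−A): P1=2  P2=7  P3=18  P4=8

2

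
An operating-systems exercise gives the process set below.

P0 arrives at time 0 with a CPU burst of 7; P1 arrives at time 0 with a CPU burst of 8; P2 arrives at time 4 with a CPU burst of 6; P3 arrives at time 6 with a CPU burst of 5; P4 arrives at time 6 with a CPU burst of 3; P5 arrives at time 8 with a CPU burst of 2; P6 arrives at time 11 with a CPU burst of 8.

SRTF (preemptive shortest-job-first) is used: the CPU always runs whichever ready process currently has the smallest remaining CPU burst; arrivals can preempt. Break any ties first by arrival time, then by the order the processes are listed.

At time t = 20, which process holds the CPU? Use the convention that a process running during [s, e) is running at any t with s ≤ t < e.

P2

Gantt: | P0 0-7 | P4 7-10 | P5 10-12 | P3 12-17 | P2 17-23 | P1 23-31 | P6 31-39 |
Completion: P0=7  P1=31  P2=23  P3=17  P4=10  P5=12  P6=39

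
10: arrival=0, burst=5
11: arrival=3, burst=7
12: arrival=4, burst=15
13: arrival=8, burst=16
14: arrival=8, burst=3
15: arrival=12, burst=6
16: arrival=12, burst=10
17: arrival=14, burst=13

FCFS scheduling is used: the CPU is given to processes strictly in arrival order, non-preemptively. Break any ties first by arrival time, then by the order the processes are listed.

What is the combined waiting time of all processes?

186

Gantt: | 10 0-5 | 11 5-12 | 12 12-27 | 13 27-43 | 14 43-46 | 15 46-52 | 16 52-62 | 17 62-75 |
Completion: 10=5  11=12  12=27  13=43  14=46  15=52  16=62  17=75
Turnaround (C−A): 10=5  11=9  12=23  13=35  14=38  15=40  16=50  17=61
Waiting = turnaround − burst: 10=0, 11=2, 12=8, 13=19, 14=35, 15=34, 16=40, 17=48
Total waiting = 0 + 2 + 8 + 19 + 35 + 34 + 40 + 48 = 186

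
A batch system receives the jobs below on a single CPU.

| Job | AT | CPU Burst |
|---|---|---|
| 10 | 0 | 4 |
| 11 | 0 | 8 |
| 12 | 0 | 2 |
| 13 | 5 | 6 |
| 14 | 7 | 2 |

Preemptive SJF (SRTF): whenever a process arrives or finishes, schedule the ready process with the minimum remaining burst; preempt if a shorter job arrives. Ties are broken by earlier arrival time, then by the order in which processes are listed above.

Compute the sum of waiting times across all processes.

Schedule: | 12 0-2 | 10 2-6 | 13 6-7 | 14 7-9 | 13 9-14 | 11 14-22 |
Completion: 10=6  11=22  12=2  13=14  14=9
Waiting = turnaround − burst: 10=2, 11=14, 12=0, 13=3, 14=0
Total waiting = 2 + 14 + 0 + 3 + 0 = 19

19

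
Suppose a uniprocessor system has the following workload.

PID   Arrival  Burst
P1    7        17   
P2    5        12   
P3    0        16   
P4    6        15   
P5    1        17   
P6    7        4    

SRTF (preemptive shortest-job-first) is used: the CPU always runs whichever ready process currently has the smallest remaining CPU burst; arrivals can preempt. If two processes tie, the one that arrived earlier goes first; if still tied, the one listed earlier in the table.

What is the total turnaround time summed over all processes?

Schedule: | P3 0-7 | P6 7-11 | P3 11-20 | P2 20-32 | P4 32-47 | P5 47-64 | P1 64-81 |
Completion: P1=81  P2=32  P3=20  P4=47  P5=64  P6=11
Turnaround (C−A): P1=74  P2=27  P3=20  P4=41  P5=63  P6=4
Turnaround = completion − arrival: P1=74, P2=27, P3=20, P4=41, P5=63, P6=4
Total turnaround = 74 + 27 + 20 + 41 + 63 + 4 = 229

229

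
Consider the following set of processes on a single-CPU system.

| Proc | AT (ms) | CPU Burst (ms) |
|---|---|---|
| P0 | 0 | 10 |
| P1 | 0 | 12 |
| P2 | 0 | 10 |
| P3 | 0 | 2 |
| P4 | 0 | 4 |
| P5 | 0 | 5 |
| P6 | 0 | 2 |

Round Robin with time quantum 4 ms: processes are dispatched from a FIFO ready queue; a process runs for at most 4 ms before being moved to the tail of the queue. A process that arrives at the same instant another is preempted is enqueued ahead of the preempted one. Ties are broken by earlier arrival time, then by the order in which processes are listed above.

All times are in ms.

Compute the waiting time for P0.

Schedule: | P0 0-4 | P1 4-8 | P2 8-12 | P3 12-14 | P4 14-18 | P5 18-22 | P6 22-24 | P0 24-28 | P1 28-32 | P2 32-36 | P5 36-37 | P0 37-39 | P1 39-43 | P2 43-45 |
Completion: P0=39  P1=43  P2=45  P3=14  P4=18  P5=37  P6=24
Turnaround (C−A): P0=39  P1=43  P2=45  P3=14  P4=18  P5=37  P6=24
Waiting(P0) = turnaround − burst = 39 − 10 = 29

29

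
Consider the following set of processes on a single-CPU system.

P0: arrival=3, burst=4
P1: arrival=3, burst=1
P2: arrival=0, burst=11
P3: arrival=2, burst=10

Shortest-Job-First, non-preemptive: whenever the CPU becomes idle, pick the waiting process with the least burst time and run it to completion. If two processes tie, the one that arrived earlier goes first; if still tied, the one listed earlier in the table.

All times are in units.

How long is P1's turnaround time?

9

Timeline: | P2 0-11 | P1 11-12 | P0 12-16 | P3 16-26 |
Completion: P0=16  P1=12  P2=11  P3=26
Turnaround (C−A): P0=13  P1=9  P2=11  P3=24
Turnaround(P1) = completion − arrival = 12 − 3 = 9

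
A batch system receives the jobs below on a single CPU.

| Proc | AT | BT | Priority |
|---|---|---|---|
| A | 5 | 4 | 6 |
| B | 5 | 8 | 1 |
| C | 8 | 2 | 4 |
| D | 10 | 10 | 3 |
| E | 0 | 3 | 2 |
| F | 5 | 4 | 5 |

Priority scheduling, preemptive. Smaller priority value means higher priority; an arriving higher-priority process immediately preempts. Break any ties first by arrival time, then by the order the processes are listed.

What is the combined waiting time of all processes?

Schedule: | E 0-3 | idle 3-5 | B 5-13 | D 13-23 | C 23-25 | F 25-29 | A 29-33 |
Completion: A=33  B=13  C=25  D=23  E=3  F=29
Waiting = turnaround − burst: A=24, B=0, C=15, D=3, E=0, F=20
Total waiting = 24 + 0 + 15 + 3 + 0 + 20 = 62

62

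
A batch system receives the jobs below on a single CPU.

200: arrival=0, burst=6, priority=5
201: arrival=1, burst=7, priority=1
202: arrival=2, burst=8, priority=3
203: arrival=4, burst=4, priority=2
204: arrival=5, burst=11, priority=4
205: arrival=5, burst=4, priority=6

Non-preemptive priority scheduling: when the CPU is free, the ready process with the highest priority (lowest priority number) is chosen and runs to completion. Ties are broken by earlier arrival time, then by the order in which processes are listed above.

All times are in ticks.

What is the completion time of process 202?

25

Gantt: | 200 0-6 | 201 6-13 | 203 13-17 | 202 17-25 | 204 25-36 | 205 36-40 |
Completion: 200=6  201=13  202=25  203=17  204=36  205=40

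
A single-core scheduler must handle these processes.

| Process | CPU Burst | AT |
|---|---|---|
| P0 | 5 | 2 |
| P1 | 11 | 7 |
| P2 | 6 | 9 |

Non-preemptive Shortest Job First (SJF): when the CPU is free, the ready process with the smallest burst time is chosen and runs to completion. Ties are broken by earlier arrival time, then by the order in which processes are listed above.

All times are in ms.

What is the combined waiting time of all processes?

Timeline: | idle 0-2 | P0 2-7 | P1 7-18 | P2 18-24 |
Completion: P0=7  P1=18  P2=24
Turnaround (C−A): P0=5  P1=11  P2=15
Waiting = turnaround − burst: P0=0, P1=0, P2=9
Total waiting = 0 + 0 + 9 = 9

9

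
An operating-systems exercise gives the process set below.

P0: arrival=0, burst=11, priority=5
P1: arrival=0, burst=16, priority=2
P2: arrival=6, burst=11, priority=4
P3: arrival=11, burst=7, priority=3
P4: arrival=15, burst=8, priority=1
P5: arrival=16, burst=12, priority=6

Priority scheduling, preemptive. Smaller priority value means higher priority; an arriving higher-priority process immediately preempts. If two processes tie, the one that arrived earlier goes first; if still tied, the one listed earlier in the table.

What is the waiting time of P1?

Timeline: | P1 0-15 | P4 15-23 | P1 23-24 | P3 24-31 | P2 31-42 | P0 42-53 | P5 53-65 |
Completion: P0=53  P1=24  P2=42  P3=31  P4=23  P5=65
Turnaround (C−A): P0=53  P1=24  P2=36  P3=20  P4=8  P5=49
Waiting(P1) = turnaround − burst = 24 − 16 = 8

8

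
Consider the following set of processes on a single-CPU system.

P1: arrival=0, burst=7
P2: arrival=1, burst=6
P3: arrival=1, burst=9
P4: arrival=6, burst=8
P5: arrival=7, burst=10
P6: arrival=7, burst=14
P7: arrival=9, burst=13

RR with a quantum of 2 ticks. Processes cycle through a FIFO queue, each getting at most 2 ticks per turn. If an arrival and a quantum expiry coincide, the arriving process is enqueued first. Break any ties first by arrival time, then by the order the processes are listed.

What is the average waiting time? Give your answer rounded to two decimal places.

34.71

Gantt: | P1 0-2 | P2 2-4 | P3 4-6 | P1 6-8 | P2 8-10 | P4 10-12 | P3 12-14 | P5 14-16 | P6 16-18 | P1 18-20 | P7 20-22 | P2 22-24 | P4 24-26 | P3 26-28 | P5 28-30 | P6 30-32 | P1 32-33 | P7 33-35 | P4 35-37 | P3 37-39 | P5 39-41 | P6 41-43 | P7 43-45 | P4 45-47 | P3 47-48 | P5 48-50 | P6 50-52 | P7 52-54 | P5 54-56 | P6 56-58 | P7 58-60 | P6 60-62 | P7 62-64 | P6 64-66 | P7 66-67 |
Completion: P1=33  P2=24  P3=48  P4=47  P5=56  P6=66  P7=67
Turnaround (C−A): P1=33  P2=23  P3=47  P4=41  P5=49  P6=59  P7=58
Waiting times: P1=26, P2=17, P3=38, P4=33, P5=39, P6=45, P7=45
Average waiting = (26+17+38+33+39+45+45) / 7 = 243/7 = 34.71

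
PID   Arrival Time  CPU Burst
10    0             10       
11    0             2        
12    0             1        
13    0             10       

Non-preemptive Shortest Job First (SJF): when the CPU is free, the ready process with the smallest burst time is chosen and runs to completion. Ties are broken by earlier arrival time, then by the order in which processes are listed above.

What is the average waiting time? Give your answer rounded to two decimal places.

4.25

Timeline: | 12 0-1 | 11 1-3 | 10 3-13 | 13 13-23 |
Completion: 10=13  11=3  12=1  13=23
Turnaround (C−A): 10=13  11=3  12=1  13=23
Waiting times: 10=3, 11=1, 12=0, 13=13
Average waiting = (3+1+0+13) / 4 = 17/4 = 4.25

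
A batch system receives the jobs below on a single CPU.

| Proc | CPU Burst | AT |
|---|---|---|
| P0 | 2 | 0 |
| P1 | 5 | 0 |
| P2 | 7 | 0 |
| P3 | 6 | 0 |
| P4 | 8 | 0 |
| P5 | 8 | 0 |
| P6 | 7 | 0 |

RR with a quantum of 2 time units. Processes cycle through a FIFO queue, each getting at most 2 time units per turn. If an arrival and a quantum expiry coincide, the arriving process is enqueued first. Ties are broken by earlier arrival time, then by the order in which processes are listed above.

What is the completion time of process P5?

Gantt: | P0 0-2 | P1 2-4 | P2 4-6 | P3 6-8 | P4 8-10 | P5 10-12 | P6 12-14 | P1 14-16 | P2 16-18 | P3 18-20 | P4 20-22 | P5 22-24 | P6 24-26 | P1 26-27 | P2 27-29 | P3 29-31 | P4 31-33 | P5 33-35 | P6 35-37 | P2 37-38 | P4 38-40 | P5 40-42 | P6 42-43 |
Completion: P0=2  P1=27  P2=38  P3=31  P4=40  P5=42  P6=43
Turnaround (C−A): P0=2  P1=27  P2=38  P3=31  P4=40  P5=42  P6=43

42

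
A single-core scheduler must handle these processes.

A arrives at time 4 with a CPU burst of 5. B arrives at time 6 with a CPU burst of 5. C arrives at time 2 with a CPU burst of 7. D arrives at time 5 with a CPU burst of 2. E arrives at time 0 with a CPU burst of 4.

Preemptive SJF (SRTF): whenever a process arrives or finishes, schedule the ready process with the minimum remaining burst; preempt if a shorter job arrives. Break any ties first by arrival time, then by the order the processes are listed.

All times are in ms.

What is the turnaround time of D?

Gantt: | E 0-4 | A 4-5 | D 5-7 | A 7-11 | B 11-16 | C 16-23 |
Completion: A=11  B=16  C=23  D=7  E=4
Turnaround(D) = completion − arrival = 7 − 5 = 2

2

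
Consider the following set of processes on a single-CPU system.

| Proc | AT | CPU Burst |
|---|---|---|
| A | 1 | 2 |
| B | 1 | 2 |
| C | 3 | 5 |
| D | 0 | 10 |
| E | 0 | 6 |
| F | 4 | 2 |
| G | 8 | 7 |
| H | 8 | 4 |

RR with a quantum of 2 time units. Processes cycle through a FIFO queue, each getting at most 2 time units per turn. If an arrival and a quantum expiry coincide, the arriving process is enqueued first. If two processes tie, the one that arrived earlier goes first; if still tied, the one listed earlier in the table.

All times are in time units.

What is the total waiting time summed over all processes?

Timeline: | D 0-2 | E 2-4 | A 4-6 | B 6-8 | D 8-10 | C 10-12 | F 12-14 | E 14-16 | G 16-18 | H 18-20 | D 20-22 | C 22-24 | E 24-26 | G 26-28 | H 28-30 | D 30-32 | C 32-33 | G 33-35 | D 35-37 | G 37-38 |
Completion: A=6  B=8  C=33  D=37  E=26  F=14  G=38  H=30
Turnaround (C−A): A=5  B=7  C=30  D=37  E=26  F=10  G=30  H=22
Waiting = turnaround − burst: A=3, B=5, C=25, D=27, E=20, F=8, G=23, H=18
Total waiting = 3 + 5 + 25 + 27 + 20 + 8 + 23 + 18 = 129

129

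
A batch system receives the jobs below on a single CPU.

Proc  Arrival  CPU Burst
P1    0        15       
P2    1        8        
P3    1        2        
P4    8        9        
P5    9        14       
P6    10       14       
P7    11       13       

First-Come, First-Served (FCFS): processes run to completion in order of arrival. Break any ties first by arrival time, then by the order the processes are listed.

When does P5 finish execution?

Timeline: | P1 0-15 | P2 15-23 | P3 23-25 | P4 25-34 | P5 34-48 | P6 48-62 | P7 62-75 |
Completion: P1=15  P2=23  P3=25  P4=34  P5=48  P6=62  P7=75

48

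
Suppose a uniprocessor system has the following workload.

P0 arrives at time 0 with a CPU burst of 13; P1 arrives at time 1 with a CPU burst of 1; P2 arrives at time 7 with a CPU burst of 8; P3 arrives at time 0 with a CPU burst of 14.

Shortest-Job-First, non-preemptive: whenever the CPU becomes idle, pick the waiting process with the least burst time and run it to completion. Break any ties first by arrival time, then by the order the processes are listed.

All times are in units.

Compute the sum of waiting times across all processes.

41

Schedule: | P0 0-13 | P1 13-14 | P2 14-22 | P3 22-36 |
Completion: P0=13  P1=14  P2=22  P3=36
Waiting = turnaround − burst: P0=0, P1=12, P2=7, P3=22
Total waiting = 0 + 12 + 7 + 22 = 41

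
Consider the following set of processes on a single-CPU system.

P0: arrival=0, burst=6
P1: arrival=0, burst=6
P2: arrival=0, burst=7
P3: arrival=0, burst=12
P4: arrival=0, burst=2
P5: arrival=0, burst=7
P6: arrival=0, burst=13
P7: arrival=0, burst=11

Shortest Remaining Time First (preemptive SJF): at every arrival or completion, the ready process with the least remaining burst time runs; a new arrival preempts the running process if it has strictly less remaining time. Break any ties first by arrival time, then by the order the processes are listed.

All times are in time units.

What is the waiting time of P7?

Timeline: | P4 0-2 | P0 2-8 | P1 8-14 | P2 14-21 | P5 21-28 | P7 28-39 | P3 39-51 | P6 51-64 |
Completion: P0=8  P1=14  P2=21  P3=51  P4=2  P5=28  P6=64  P7=39
Turnaround (C−A): P0=8  P1=14  P2=21  P3=51  P4=2  P5=28  P6=64  P7=39
Waiting(P7) = turnaround − burst = 39 − 11 = 28

28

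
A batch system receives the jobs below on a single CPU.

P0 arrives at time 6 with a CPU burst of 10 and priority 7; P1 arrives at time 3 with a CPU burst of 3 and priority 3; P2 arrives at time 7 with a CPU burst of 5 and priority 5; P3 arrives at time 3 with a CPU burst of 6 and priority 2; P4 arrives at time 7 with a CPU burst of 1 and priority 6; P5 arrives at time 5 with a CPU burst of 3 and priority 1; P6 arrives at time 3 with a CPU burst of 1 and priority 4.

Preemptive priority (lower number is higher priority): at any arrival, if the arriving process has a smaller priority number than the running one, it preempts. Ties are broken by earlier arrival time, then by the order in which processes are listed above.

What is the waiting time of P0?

Timeline: | idle 0-3 | P3 3-5 | P5 5-8 | P3 8-12 | P1 12-15 | P6 15-16 | P2 16-21 | P4 21-22 | P0 22-32 |
Completion: P0=32  P1=15  P2=21  P3=12  P4=22  P5=8  P6=16
Turnaround (C−A): P0=26  P1=12  P2=14  P3=9  P4=15  P5=3  P6=13
Waiting(P0) = turnaround − burst = 26 − 10 = 16

16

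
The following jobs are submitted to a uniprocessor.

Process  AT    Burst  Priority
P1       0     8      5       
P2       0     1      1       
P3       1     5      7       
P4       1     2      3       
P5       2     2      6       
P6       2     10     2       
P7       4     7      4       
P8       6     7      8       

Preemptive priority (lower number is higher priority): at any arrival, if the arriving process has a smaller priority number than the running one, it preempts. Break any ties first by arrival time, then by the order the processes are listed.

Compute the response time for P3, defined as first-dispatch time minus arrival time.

Timeline: | P2 0-1 | P4 1-2 | P6 2-12 | P4 12-13 | P7 13-20 | P1 20-28 | P5 28-30 | P3 30-35 | P8 35-42 |
Completion: P1=28  P2=1  P3=35  P4=13  P5=30  P6=12  P7=20  P8=42
Response(P3) = first start − arrival = 30 − 1 = 29

29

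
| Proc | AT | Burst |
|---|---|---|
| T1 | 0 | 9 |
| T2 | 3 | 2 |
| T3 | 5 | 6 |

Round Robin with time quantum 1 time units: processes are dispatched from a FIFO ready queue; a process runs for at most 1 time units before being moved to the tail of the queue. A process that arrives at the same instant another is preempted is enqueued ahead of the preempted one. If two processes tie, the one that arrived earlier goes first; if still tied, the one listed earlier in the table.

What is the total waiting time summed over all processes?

14

Schedule: | T1 0-3 | T2 3-4 | T1 4-5 | T2 5-6 | T3 6-7 | T1 7-8 | T3 8-9 | T1 9-10 | T3 10-11 | T1 11-12 | T3 12-13 | T1 13-14 | T3 14-15 | T1 15-16 | T3 16-17 |
Completion: T1=16  T2=6  T3=17
Turnaround (C−A): T1=16  T2=3  T3=12
Waiting = turnaround − burst: T1=7, T2=1, T3=6
Total waiting = 7 + 1 + 6 = 14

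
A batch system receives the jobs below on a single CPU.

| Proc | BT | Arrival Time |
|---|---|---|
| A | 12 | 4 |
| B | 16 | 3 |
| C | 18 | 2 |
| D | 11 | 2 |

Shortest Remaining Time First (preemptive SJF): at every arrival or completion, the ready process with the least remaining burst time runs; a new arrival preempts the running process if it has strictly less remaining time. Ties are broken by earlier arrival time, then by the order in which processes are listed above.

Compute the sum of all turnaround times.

127

Schedule: | idle 0-2 | D 2-13 | A 13-25 | B 25-41 | C 41-59 |
Completion: A=25  B=41  C=59  D=13
Turnaround (C−A): A=21  B=38  C=57  D=11
Turnaround = completion − arrival: A=21, B=38, C=57, D=11
Total turnaround = 21 + 38 + 57 + 11 = 127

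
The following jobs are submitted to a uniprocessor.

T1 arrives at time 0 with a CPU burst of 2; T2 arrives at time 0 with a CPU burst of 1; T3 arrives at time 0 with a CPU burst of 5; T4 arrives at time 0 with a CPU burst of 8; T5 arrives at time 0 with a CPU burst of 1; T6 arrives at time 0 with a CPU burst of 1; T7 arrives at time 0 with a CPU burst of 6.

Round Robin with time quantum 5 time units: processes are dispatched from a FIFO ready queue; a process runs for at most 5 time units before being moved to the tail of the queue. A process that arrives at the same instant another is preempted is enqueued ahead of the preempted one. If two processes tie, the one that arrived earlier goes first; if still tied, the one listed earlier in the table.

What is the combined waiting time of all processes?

Schedule: | T1 0-2 | T2 2-3 | T3 3-8 | T4 8-13 | T5 13-14 | T6 14-15 | T7 15-20 | T4 20-23 | T7 23-24 |
Completion: T1=2  T2=3  T3=8  T4=23  T5=14  T6=15  T7=24
Waiting = turnaround − burst: T1=0, T2=2, T3=3, T4=15, T5=13, T6=14, T7=18
Total waiting = 0 + 2 + 3 + 15 + 13 + 14 + 18 = 65

65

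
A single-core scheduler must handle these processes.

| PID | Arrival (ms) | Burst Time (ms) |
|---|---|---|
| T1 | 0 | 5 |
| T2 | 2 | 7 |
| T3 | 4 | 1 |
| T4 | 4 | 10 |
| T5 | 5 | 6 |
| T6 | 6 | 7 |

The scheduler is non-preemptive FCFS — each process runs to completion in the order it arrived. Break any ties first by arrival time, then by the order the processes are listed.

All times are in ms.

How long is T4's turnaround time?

Timeline: | T1 0-5 | T2 5-12 | T3 12-13 | T4 13-23 | T5 23-29 | T6 29-36 |
Completion: T1=5  T2=12  T3=13  T4=23  T5=29  T6=36
Turnaround (C−A): T1=5  T2=10  T3=9  T4=19  T5=24  T6=30
Turnaround(T4) = completion − arrival = 23 − 4 = 19

19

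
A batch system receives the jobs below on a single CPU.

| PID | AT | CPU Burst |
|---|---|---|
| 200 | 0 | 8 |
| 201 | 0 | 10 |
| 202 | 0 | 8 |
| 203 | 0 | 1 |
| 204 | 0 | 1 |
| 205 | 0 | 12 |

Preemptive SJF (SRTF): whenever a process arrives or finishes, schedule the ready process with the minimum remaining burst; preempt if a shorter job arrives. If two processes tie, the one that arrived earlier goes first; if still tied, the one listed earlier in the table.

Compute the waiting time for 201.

18

Schedule: | 203 0-1 | 204 1-2 | 200 2-10 | 202 10-18 | 201 18-28 | 205 28-40 |
Completion: 200=10  201=28  202=18  203=1  204=2  205=40
Turnaround (C−A): 200=10  201=28  202=18  203=1  204=2  205=40
Waiting(201) = turnaround − burst = 28 − 10 = 18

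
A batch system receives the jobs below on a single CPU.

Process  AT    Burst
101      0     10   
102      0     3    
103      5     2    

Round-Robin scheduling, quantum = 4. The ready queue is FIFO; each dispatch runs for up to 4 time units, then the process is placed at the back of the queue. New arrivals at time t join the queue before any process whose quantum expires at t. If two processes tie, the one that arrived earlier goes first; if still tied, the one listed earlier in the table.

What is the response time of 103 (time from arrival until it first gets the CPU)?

Schedule: | 101 0-4 | 102 4-7 | 101 7-11 | 103 11-13 | 101 13-15 |
Completion: 101=15  102=7  103=13
Turnaround (C−A): 101=15  102=7  103=8
Response(103) = first start − arrival = 11 − 5 = 6

6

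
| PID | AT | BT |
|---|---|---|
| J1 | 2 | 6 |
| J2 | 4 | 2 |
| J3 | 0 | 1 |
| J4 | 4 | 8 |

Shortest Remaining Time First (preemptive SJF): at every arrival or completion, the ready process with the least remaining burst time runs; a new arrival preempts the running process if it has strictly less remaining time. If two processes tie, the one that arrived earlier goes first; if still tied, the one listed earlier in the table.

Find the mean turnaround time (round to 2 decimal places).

6.25

Schedule: | J3 0-1 | idle 1-2 | J1 2-4 | J2 4-6 | J1 6-10 | J4 10-18 |
Completion: J1=10  J2=6  J3=1  J4=18
Turnaround (C−A): J1=8  J2=2  J3=1  J4=14
Turnaround times: J1=8, J2=2, J3=1, J4=14
Average turnaround = (8+2+1+14) / 4 = 25/4 = 6.25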